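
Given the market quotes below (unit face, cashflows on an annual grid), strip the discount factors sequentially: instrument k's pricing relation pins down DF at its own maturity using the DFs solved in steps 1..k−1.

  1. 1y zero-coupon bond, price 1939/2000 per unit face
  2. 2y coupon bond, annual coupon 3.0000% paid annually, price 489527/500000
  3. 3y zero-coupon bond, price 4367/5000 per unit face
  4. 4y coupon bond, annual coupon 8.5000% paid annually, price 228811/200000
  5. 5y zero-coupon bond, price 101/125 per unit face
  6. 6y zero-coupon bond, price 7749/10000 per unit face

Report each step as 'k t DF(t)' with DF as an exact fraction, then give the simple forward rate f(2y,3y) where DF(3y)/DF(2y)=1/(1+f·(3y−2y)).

1 1 1939/2000
2 2 9223/10000
3 3 4367/5000
4 4 4189/5000
5 5 101/125
6 6 7749/10000
f(2y,3y) = ((9223/10000)/(4367/5000) − 1)/(1) = 489/8734 ≈ 5.5988%

step 1 [1y] zero: DF = P = 1939/2000 ≈ 0.969500
step 2 [2y] bond c/1=3/100: DF=(489527/500000 − 3/100·(0.969500))/(1+3/100) = 9223/10000 ≈ 0.922300
step 3 [3y] zero: DF = P = 4367/5000 ≈ 0.873400
step 4 [4y] bond c/1=17/200: DF=(228811/200000 − 17/200·(0.969500+0.922300+0.873400))/(1+17/200) = 4189/5000 ≈ 0.837800
step 5 [5y] zero: DF = P = 101/125 ≈ 0.808000
step 6 [6y] zero: DF = P = 7749/10000 ≈ 0.774900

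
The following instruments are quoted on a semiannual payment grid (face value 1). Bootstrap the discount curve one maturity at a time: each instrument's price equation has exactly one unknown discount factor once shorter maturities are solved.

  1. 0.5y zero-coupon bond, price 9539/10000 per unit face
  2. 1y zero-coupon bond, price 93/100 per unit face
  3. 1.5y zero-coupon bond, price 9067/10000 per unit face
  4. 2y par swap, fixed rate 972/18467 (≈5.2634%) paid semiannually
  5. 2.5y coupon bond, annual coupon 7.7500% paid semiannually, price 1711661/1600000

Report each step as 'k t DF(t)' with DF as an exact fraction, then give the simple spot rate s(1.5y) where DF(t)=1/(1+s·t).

1 1/2 9539/10000
2 1 93/100
3 3/2 9067/10000
4 2 2257/2500
5 5/2 8921/10000
s(1.5y) = (1/(9067/10000) − 1)/(3/2) = 622/9067 ≈ 6.8600%

step 1 [0.5y] zero: DF = P = 9539/10000 ≈ 0.953900
step 2 [1y] zero: DF = P = 93/100 ≈ 0.930000
step 3 [1.5y] zero: DF = P = 9067/10000 ≈ 0.906700
step 4 [2y] swap r/2=486/18467: DF=(1 − 486/18467·(0.953900+0.930000+0.906700))/(1+486/18467) = 2257/2500 ≈ 0.902800
step 5 [2.5y] bond c/2=31/800: DF=(1711661/1600000 − 31/800·(0.953900+0.930000+0.906700+0.902800))/(1+31/800) = 8921/10000 ≈ 0.892100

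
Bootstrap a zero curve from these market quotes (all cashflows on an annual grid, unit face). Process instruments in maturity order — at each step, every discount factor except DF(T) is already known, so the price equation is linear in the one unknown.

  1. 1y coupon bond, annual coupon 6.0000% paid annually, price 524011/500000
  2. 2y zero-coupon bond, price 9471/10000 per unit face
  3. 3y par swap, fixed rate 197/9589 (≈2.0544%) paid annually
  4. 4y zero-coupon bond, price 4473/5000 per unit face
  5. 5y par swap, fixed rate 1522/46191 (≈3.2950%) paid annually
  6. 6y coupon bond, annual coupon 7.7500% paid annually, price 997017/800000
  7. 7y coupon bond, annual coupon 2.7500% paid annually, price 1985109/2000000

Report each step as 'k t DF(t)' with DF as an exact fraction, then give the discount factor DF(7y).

step 1 [1y] bond c/1=3/50: DF=(524011/500000 − 3/50·(0))/(1+3/50) = 9887/10000 ≈ 0.988700
step 2 [2y] zero: DF = P = 9471/10000 ≈ 0.947100
step 3 [3y] swap r/1=197/9589: DF=(1 − 197/9589·(0.988700+0.947100))/(1+197/9589) = 9409/10000 ≈ 0.940900
step 4 [4y] zero: DF = P = 4473/5000 ≈ 0.894600
step 5 [5y] swap r/1=1522/46191: DF=(1 − 1522/46191·(0.988700+0.947100+0.940900+0.894600))/(1+1522/46191) = 4239/5000 ≈ 0.847800
step 6 [6y] bond c/1=31/400: DF=(997017/800000 − 31/400·(0.988700+0.947100+0.940900+0.894600+0.847800))/(1+31/400) = 2061/2500 ≈ 0.824400
step 7 [7y] bond c/1=11/400: DF=(1985109/2000000 − 11/400·(0.988700+0.947100+0.940900+0.894600+0.847800+0.824400))/(1+11/400) = 8203/10000 ≈ 0.820300

1 1 9887/10000
2 2 9471/10000
3 3 9409/10000
4 4 4473/5000
5 5 4239/5000
6 6 2061/2500
7 7 8203/10000
DF(7y) = 8203/10000 ≈ 0.820300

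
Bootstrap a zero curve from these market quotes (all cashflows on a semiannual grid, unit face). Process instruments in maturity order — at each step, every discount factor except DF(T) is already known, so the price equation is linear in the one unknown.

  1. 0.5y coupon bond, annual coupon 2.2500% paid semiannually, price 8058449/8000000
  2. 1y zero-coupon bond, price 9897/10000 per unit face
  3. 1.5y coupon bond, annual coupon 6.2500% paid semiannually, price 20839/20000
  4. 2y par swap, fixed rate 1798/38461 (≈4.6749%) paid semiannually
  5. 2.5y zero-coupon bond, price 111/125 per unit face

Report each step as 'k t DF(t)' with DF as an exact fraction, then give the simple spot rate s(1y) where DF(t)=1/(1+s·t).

step 1 [0.5y] bond c/2=9/800: DF=(8058449/8000000 − 9/800·(0))/(1+9/800) = 9961/10000 ≈ 0.996100
step 2 [1y] zero: DF = P = 9897/10000 ≈ 0.989700
step 3 [1.5y] bond c/2=1/32: DF=(20839/20000 − 1/32·(0.996100+0.989700))/(1+1/32) = 4751/5000 ≈ 0.950200
step 4 [2y] swap r/2=899/38461: DF=(1 − 899/38461·(0.996100+0.989700+0.950200))/(1+899/38461) = 9101/10000 ≈ 0.910100
step 5 [2.5y] zero: DF = P = 111/125 ≈ 0.888000

1 1/2 9961/10000
2 1 9897/10000
3 3/2 4751/5000
4 2 9101/10000
5 5/2 111/125
s(1y) = (1/(9897/10000) − 1)/(1) = 103/9897 ≈ 1.0407%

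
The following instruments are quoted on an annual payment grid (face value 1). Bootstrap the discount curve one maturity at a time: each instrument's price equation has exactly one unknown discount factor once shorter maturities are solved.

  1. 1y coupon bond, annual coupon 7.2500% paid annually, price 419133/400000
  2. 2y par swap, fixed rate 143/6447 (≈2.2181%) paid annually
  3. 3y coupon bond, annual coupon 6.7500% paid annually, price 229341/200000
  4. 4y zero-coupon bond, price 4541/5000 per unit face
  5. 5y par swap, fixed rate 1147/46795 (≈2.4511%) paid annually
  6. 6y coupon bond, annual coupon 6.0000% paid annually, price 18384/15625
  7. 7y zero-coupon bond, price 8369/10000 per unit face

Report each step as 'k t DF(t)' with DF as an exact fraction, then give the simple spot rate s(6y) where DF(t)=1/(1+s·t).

step 1 [1y] bond c/1=29/400: DF=(419133/400000 − 29/400·(0))/(1+29/400) = 977/1000 ≈ 0.977000
step 2 [2y] swap r/1=143/6447: DF=(1 − 143/6447·(0.977000))/(1+143/6447) = 9571/10000 ≈ 0.957100
step 3 [3y] bond c/1=27/400: DF=(229341/200000 − 27/400·(0.977000+0.957100))/(1+27/400) = 9519/10000 ≈ 0.951900
step 4 [4y] zero: DF = P = 4541/5000 ≈ 0.908200
step 5 [5y] swap r/1=1147/46795: DF=(1 − 1147/46795·(0.977000+0.957100+0.951900+0.908200))/(1+1147/46795) = 8853/10000 ≈ 0.885300
step 6 [6y] bond c/1=3/50: DF=(18384/15625 − 3/50·(0.977000+0.957100+0.951900+0.908200+0.885300))/(1+3/50) = 8451/10000 ≈ 0.845100
step 7 [7y] zero: DF = P = 8369/10000 ≈ 0.836900

1 1 977/1000
2 2 9571/10000
3 3 9519/10000
4 4 4541/5000
5 5 8853/10000
6 6 8451/10000
7 7 8369/10000
s(6y) = (1/(8451/10000) − 1)/(6) = 1549/50706 ≈ 3.0549%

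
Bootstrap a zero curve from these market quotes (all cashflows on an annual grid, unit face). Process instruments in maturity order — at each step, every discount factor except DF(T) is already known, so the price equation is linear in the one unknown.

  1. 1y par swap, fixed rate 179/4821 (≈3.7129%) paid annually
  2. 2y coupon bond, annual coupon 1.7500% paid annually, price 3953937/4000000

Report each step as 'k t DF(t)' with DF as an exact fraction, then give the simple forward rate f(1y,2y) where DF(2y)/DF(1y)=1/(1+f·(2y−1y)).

step 1 [1y] swap r/1=179/4821: DF=(1 − 179/4821·(0))/(1+179/4821) = 4821/5000 ≈ 0.964200
step 2 [2y] bond c/1=7/400: DF=(3953937/4000000 − 7/400·(0.964200))/(1+7/400) = 9549/10000 ≈ 0.954900

1 1 4821/5000
2 2 9549/10000
f(1y,2y) = ((4821/5000)/(9549/10000) − 1)/(1) = 31/3183 ≈ 0.9739%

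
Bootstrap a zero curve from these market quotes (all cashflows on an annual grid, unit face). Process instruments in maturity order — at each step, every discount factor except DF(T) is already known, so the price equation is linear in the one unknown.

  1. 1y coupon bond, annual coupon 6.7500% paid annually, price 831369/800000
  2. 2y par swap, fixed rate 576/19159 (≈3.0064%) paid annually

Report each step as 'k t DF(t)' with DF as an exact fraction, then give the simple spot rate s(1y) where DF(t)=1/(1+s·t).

1 1 1947/2000
2 2 589/625
s(1y) = (1/(1947/2000) − 1)/(1) = 53/1947 ≈ 2.7221%

step 1 [1y] bond c/1=27/400: DF=(831369/800000 − 27/400·(0))/(1+27/400) = 1947/2000 ≈ 0.973500
step 2 [2y] swap r/1=576/19159: DF=(1 − 576/19159·(0.973500))/(1+576/19159) = 589/625 ≈ 0.942400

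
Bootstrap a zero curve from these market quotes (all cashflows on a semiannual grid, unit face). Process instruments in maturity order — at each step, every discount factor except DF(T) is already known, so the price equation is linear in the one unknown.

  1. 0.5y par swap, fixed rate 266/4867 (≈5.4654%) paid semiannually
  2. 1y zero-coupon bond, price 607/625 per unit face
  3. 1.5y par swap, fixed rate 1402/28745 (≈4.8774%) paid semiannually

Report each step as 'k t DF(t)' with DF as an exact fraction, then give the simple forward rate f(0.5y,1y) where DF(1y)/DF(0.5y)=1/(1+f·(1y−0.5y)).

step 1 [0.5y] swap r/2=133/4867: DF=(1 − 133/4867·(0))/(1+133/4867) = 4867/5000 ≈ 0.973400
step 2 [1y] zero: DF = P = 607/625 ≈ 0.971200
step 3 [1.5y] swap r/2=701/28745: DF=(1 − 701/28745·(0.973400+0.971200))/(1+701/28745) = 9299/10000 ≈ 0.929900

1 1/2 4867/5000
2 1 607/625
3 3/2 9299/10000
f(0.5y,1y) = ((4867/5000)/(607/625) − 1)/(1/2) = 11/2428 ≈ 0.4530%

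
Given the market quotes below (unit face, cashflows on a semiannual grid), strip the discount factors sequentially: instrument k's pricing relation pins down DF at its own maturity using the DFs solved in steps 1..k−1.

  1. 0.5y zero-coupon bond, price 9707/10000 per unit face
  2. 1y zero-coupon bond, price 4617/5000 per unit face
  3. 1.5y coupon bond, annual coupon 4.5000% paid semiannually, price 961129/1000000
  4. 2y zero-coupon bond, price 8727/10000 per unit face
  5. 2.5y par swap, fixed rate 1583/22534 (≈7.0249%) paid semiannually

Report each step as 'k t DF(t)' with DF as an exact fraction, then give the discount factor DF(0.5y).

1 1/2 9707/10000
2 1 4617/5000
3 3/2 8983/10000
4 2 8727/10000
5 5/2 8417/10000
DF(0.5y) = 9707/10000 ≈ 0.970700

step 1 [0.5y] zero: DF = P = 9707/10000 ≈ 0.970700
step 2 [1y] zero: DF = P = 4617/5000 ≈ 0.923400
step 3 [1.5y] bond c/2=9/400: DF=(961129/1000000 − 9/400·(0.970700+0.923400))/(1+9/400) = 8983/10000 ≈ 0.898300
step 4 [2y] zero: DF = P = 8727/10000 ≈ 0.872700
step 5 [2.5y] swap r/2=1583/45068: DF=(1 − 1583/45068·(0.970700+0.923400+0.898300+0.872700))/(1+1583/45068) = 8417/10000 ≈ 0.841700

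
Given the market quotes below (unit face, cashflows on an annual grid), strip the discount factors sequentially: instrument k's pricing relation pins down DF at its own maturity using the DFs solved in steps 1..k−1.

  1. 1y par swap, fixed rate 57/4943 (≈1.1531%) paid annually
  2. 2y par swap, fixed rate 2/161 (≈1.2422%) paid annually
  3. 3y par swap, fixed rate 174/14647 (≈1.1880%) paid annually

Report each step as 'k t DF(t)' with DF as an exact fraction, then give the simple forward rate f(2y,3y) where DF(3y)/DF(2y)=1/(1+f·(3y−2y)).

1 1 4943/5000
2 2 2439/2500
3 3 2413/2500
f(2y,3y) = ((2439/2500)/(2413/2500) − 1)/(1) = 26/2413 ≈ 1.0775%

step 1 [1y] swap r/1=57/4943: DF=(1 − 57/4943·(0))/(1+57/4943) = 4943/5000 ≈ 0.988600
step 2 [2y] swap r/1=2/161: DF=(1 − 2/161·(0.988600))/(1+2/161) = 2439/2500 ≈ 0.975600
step 3 [3y] swap r/1=174/14647: DF=(1 − 174/14647·(0.988600+0.975600))/(1+174/14647) = 2413/2500 ≈ 0.965200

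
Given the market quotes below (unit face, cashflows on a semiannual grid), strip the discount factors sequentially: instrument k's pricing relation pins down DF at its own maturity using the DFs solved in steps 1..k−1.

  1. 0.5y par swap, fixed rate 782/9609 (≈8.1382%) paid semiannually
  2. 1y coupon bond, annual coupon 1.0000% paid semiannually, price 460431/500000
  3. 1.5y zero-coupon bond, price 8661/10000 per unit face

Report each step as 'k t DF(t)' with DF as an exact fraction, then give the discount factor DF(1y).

1 1/2 9609/10000
2 1 1823/2000
3 3/2 8661/10000
DF(1y) = 1823/2000 ≈ 0.911500

step 1 [0.5y] swap r/2=391/9609: DF=(1 − 391/9609·(0))/(1+391/9609) = 9609/10000 ≈ 0.960900
step 2 [1y] bond c/2=1/200: DF=(460431/500000 − 1/200·(0.960900))/(1+1/200) = 1823/2000 ≈ 0.911500
step 3 [1.5y] zero: DF = P = 8661/10000 ≈ 0.866100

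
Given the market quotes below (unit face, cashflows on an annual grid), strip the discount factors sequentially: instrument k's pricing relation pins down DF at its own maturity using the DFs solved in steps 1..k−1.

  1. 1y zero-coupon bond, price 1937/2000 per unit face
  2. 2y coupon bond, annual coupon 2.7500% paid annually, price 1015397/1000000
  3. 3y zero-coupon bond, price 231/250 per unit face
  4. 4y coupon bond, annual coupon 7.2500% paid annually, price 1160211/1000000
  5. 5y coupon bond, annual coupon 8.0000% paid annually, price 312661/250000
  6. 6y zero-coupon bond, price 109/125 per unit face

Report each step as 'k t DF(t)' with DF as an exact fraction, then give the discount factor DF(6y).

1 1 1937/2000
2 2 9623/10000
3 3 231/250
4 4 1111/1250
5 5 8807/10000
6 6 109/125
DF(6y) = 109/125 ≈ 0.872000

step 1 [1y] zero: DF = P = 1937/2000 ≈ 0.968500
step 2 [2y] bond c/1=11/400: DF=(1015397/1000000 − 11/400·(0.968500))/(1+11/400) = 9623/10000 ≈ 0.962300
step 3 [3y] zero: DF = P = 231/250 ≈ 0.924000
step 4 [4y] bond c/1=29/400: DF=(1160211/1000000 − 29/400·(0.968500+0.962300+0.924000))/(1+29/400) = 1111/1250 ≈ 0.888800
step 5 [5y] bond c/1=2/25: DF=(312661/250000 − 2/25·(0.968500+0.962300+0.924000+0.888800))/(1+2/25) = 8807/10000 ≈ 0.880700
step 6 [6y] zero: DF = P = 109/125 ≈ 0.872000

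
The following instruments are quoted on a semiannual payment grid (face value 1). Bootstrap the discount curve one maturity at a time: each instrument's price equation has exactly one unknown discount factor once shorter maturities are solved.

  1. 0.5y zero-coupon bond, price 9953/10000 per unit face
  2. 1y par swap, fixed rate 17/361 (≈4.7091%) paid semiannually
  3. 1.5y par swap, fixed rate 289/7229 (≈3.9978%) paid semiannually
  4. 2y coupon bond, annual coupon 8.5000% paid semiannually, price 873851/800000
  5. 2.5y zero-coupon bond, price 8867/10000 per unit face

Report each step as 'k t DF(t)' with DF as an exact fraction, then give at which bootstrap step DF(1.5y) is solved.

1 1/2 9953/10000
2 1 9541/10000
3 3/2 4711/5000
4 2 9299/10000
5 5/2 8867/10000
DF(1.5y) is solved at step 3

step 1 [0.5y] zero: DF = P = 9953/10000 ≈ 0.995300
step 2 [1y] swap r/2=17/722: DF=(1 − 17/722·(0.995300))/(1+17/722) = 9541/10000 ≈ 0.954100
step 3 [1.5y] swap r/2=289/14458: DF=(1 − 289/14458·(0.995300+0.954100))/(1+289/14458) = 4711/5000 ≈ 0.942200
step 4 [2y] bond c/2=17/400: DF=(873851/800000 − 17/400·(0.995300+0.954100+0.942200))/(1+17/400) = 9299/10000 ≈ 0.929900
step 5 [2.5y] zero: DF = P = 8867/10000 ≈ 0.886700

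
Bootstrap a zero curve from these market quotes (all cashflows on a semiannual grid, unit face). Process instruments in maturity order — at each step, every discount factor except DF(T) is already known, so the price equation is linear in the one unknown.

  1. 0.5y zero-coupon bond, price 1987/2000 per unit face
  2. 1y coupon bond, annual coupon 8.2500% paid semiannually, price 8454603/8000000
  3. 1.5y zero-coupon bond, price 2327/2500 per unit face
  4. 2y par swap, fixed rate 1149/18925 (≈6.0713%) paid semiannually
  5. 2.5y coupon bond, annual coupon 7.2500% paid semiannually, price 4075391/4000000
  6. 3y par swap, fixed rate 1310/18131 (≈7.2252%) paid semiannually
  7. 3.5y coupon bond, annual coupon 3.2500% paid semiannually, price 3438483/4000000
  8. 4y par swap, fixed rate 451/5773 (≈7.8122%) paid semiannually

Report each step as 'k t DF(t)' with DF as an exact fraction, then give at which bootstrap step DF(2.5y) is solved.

1 1/2 1987/2000
2 1 2439/2500
3 3/2 2327/2500
4 2 8851/10000
5 5/2 2127/2500
6 3 1607/2000
7 7/2 7589/10000
8 4 3647/5000
DF(2.5y) is solved at step 5

step 1 [0.5y] zero: DF = P = 1987/2000 ≈ 0.993500
step 2 [1y] bond c/2=33/800: DF=(8454603/8000000 − 33/800·(0.993500))/(1+33/800) = 2439/2500 ≈ 0.975600
step 3 [1.5y] zero: DF = P = 2327/2500 ≈ 0.930800
step 4 [2y] swap r/2=1149/37850: DF=(1 − 1149/37850·(0.993500+0.975600+0.930800))/(1+1149/37850) = 8851/10000 ≈ 0.885100
step 5 [2.5y] bond c/2=29/800: DF=(4075391/4000000 − 29/800·(0.993500+0.975600+0.930800+0.885100))/(1+29/800) = 2127/2500 ≈ 0.850800
step 6 [3y] swap r/2=655/18131: DF=(1 − 655/18131·(0.993500+0.975600+0.930800+0.885100+0.850800))/(1+655/18131) = 1607/2000 ≈ 0.803500
step 7 [3.5y] bond c/2=13/800: DF=(3438483/4000000 − 13/800·(0.993500+0.975600+0.930800+0.885100+0.850800+0.803500))/(1+13/800) = 7589/10000 ≈ 0.758900
step 8 [4y] swap r/2=451/11546: DF=(1 − 451/11546·(0.993500+0.975600+0.930800+0.885100+0.850800+0.803500+0.758900))/(1+451/11546) = 3647/5000 ≈ 0.729400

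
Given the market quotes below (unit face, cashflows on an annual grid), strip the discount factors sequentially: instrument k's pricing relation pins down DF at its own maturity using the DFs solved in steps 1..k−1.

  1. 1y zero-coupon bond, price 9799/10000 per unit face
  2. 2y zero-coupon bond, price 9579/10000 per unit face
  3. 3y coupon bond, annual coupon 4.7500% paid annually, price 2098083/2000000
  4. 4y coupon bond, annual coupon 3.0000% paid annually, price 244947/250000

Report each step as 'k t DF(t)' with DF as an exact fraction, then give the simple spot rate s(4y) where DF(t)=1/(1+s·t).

step 1 [1y] zero: DF = P = 9799/10000 ≈ 0.979900
step 2 [2y] zero: DF = P = 9579/10000 ≈ 0.957900
step 3 [3y] bond c/1=19/400: DF=(2098083/2000000 − 19/400·(0.979900+0.957900))/(1+19/400) = 571/625 ≈ 0.913600
step 4 [4y] bond c/1=3/100: DF=(244947/250000 − 3/100·(0.979900+0.957900+0.913600))/(1+3/100) = 4341/5000 ≈ 0.868200

1 1 9799/10000
2 2 9579/10000
3 3 571/625
4 4 4341/5000
s(4y) = (1/(4341/5000) − 1)/(4) = 659/17364 ≈ 3.7952%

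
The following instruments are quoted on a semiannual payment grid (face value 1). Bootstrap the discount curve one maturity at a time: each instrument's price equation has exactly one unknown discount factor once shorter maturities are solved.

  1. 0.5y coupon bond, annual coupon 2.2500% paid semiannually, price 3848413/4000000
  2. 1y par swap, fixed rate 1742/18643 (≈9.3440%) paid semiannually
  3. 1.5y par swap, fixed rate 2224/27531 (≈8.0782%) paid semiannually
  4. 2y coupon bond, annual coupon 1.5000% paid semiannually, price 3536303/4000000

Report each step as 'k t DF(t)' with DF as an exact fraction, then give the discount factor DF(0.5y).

1 1/2 4757/5000
2 1 9129/10000
3 3/2 1111/1250
4 2 857/1000
DF(0.5y) = 4757/5000 ≈ 0.951400

step 1 [0.5y] bond c/2=9/800: DF=(3848413/4000000 − 9/800·(0))/(1+9/800) = 4757/5000 ≈ 0.951400
step 2 [1y] swap r/2=871/18643: DF=(1 − 871/18643·(0.951400))/(1+871/18643) = 9129/10000 ≈ 0.912900
step 3 [1.5y] swap r/2=1112/27531: DF=(1 − 1112/27531·(0.951400+0.912900))/(1+1112/27531) = 1111/1250 ≈ 0.888800
step 4 [2y] bond c/2=3/400: DF=(3536303/4000000 − 3/400·(0.951400+0.912900+0.888800))/(1+3/400) = 857/1000 ≈ 0.857000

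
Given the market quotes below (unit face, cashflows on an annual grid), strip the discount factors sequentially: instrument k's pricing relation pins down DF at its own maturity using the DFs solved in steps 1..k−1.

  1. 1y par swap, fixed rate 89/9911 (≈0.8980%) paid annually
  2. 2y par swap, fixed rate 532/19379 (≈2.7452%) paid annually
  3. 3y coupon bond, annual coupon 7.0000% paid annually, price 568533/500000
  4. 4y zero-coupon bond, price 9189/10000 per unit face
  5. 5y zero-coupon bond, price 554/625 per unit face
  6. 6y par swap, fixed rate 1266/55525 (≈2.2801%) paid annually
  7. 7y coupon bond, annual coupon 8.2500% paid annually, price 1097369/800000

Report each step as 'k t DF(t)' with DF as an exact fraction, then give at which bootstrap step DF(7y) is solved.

step 1 [1y] swap r/1=89/9911: DF=(1 − 89/9911·(0))/(1+89/9911) = 9911/10000 ≈ 0.991100
step 2 [2y] swap r/1=532/19379: DF=(1 − 532/19379·(0.991100))/(1+532/19379) = 2367/2500 ≈ 0.946800
step 3 [3y] bond c/1=7/100: DF=(568533/500000 − 7/100·(0.991100+0.946800))/(1+7/100) = 9359/10000 ≈ 0.935900
step 4 [4y] zero: DF = P = 9189/10000 ≈ 0.918900
step 5 [5y] zero: DF = P = 554/625 ≈ 0.886400
step 6 [6y] swap r/1=1266/55525: DF=(1 − 1266/55525·(0.991100+0.946800+0.935900+0.918900+0.886400))/(1+1266/55525) = 4367/5000 ≈ 0.873400
step 7 [7y] bond c/1=33/400: DF=(1097369/800000 − 33/400·(0.991100+0.946800+0.935900+0.918900+0.886400+0.873400))/(1+33/400) = 211/250 ≈ 0.844000

1 1 9911/10000
2 2 2367/2500
3 3 9359/10000
4 4 9189/10000
5 5 554/625
6 6 4367/5000
7 7 211/250
DF(7y) is solved at step 7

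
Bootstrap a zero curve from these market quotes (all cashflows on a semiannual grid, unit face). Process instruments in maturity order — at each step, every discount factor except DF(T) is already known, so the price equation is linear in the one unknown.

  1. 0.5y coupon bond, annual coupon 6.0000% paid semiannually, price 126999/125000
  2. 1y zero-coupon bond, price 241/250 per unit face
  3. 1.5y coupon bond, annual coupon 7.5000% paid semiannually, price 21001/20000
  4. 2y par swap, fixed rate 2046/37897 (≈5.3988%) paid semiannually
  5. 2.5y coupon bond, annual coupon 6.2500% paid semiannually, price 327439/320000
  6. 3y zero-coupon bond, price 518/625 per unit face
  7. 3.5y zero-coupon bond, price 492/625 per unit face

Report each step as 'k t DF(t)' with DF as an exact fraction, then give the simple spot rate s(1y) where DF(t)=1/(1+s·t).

1 1/2 1233/1250
2 1 241/250
3 3/2 1177/1250
4 2 8977/10000
5 5/2 4387/5000
6 3 518/625
7 7/2 492/625
s(1y) = (1/(241/250) − 1)/(1) = 9/241 ≈ 3.7344%

step 1 [0.5y] bond c/2=3/100: DF=(126999/125000 − 3/100·(0))/(1+3/100) = 1233/1250 ≈ 0.986400
step 2 [1y] zero: DF = P = 241/250 ≈ 0.964000
step 3 [1.5y] bond c/2=3/80: DF=(21001/20000 − 3/80·(0.986400+0.964000))/(1+3/80) = 1177/1250 ≈ 0.941600
step 4 [2y] swap r/2=1023/37897: DF=(1 − 1023/37897·(0.986400+0.964000+0.941600))/(1+1023/37897) = 8977/10000 ≈ 0.897700
step 5 [2.5y] bond c/2=1/32: DF=(327439/320000 − 1/32·(0.986400+0.964000+0.941600+0.897700))/(1+1/32) = 4387/5000 ≈ 0.877400
step 6 [3y] zero: DF = P = 518/625 ≈ 0.828800
step 7 [3.5y] zero: DF = P = 492/625 ≈ 0.787200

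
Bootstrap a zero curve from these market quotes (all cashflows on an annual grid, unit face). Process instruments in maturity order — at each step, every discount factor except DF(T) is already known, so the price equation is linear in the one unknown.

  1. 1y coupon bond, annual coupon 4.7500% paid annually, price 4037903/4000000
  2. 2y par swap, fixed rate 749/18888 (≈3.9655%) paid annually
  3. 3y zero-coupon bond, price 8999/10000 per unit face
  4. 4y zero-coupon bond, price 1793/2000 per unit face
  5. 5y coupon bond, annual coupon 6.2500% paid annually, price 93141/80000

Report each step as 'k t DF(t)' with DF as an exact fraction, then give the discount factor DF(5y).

step 1 [1y] bond c/1=19/400: DF=(4037903/4000000 − 19/400·(0))/(1+19/400) = 9637/10000 ≈ 0.963700
step 2 [2y] swap r/1=749/18888: DF=(1 − 749/18888·(0.963700))/(1+749/18888) = 9251/10000 ≈ 0.925100
step 3 [3y] zero: DF = P = 8999/10000 ≈ 0.899900
step 4 [4y] zero: DF = P = 1793/2000 ≈ 0.896500
step 5 [5y] bond c/1=1/16: DF=(93141/80000 − 1/16·(0.963700+0.925100+0.899900+0.896500))/(1+1/16) = 879/1000 ≈ 0.879000

1 1 9637/10000
2 2 9251/10000
3 3 8999/10000
4 4 1793/2000
5 5 879/1000
DF(5y) = 879/1000 ≈ 0.879000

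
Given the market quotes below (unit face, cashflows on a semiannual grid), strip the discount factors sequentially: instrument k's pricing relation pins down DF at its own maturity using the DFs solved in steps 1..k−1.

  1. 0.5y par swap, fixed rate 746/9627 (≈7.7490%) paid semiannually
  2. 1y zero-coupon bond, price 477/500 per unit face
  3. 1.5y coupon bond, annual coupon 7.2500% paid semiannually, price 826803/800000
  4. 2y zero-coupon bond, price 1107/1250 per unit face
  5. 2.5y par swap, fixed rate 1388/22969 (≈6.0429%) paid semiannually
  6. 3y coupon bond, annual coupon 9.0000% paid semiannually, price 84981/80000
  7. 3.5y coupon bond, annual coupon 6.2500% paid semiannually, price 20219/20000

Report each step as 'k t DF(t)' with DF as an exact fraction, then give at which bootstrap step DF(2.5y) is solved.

1 1/2 9627/10000
2 1 477/500
3 3/2 9303/10000
4 2 1107/1250
5 5/2 2153/2500
6 3 8187/10000
7 7/2 8163/10000
DF(2.5y) is solved at step 5

step 1 [0.5y] swap r/2=373/9627: DF=(1 − 373/9627·(0))/(1+373/9627) = 9627/10000 ≈ 0.962700
step 2 [1y] zero: DF = P = 477/500 ≈ 0.954000
step 3 [1.5y] bond c/2=29/800: DF=(826803/800000 − 29/800·(0.962700+0.954000))/(1+29/800) = 9303/10000 ≈ 0.930300
step 4 [2y] zero: DF = P = 1107/1250 ≈ 0.885600
step 5 [2.5y] swap r/2=694/22969: DF=(1 − 694/22969·(0.962700+0.954000+0.930300+0.885600))/(1+694/22969) = 2153/2500 ≈ 0.861200
step 6 [3y] bond c/2=9/200: DF=(84981/80000 − 9/200·(0.962700+0.954000+0.930300+0.885600+0.861200))/(1+9/200) = 8187/10000 ≈ 0.818700
step 7 [3.5y] bond c/2=1/32: DF=(20219/20000 − 1/32·(0.962700+0.954000+0.930300+0.885600+0.861200+0.818700))/(1+1/32) = 8163/10000 ≈ 0.816300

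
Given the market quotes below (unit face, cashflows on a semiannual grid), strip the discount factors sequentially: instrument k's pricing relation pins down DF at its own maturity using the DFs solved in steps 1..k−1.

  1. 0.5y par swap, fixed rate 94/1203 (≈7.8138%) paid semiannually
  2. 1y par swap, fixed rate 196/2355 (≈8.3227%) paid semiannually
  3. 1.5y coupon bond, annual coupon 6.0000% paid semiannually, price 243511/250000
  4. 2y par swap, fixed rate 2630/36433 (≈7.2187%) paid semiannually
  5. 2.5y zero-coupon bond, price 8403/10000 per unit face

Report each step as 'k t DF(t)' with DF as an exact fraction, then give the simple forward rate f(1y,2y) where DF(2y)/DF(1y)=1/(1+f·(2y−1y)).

1 1/2 1203/1250
2 1 576/625
3 3/2 2227/2500
4 2 1737/2000
5 5/2 8403/10000
f(1y,2y) = ((576/625)/(1737/2000) − 1)/(1) = 59/965 ≈ 6.1140%

step 1 [0.5y] swap r/2=47/1203: DF=(1 − 47/1203·(0))/(1+47/1203) = 1203/1250 ≈ 0.962400
step 2 [1y] swap r/2=98/2355: DF=(1 − 98/2355·(0.962400))/(1+98/2355) = 576/625 ≈ 0.921600
step 3 [1.5y] bond c/2=3/100: DF=(243511/250000 − 3/100·(0.962400+0.921600))/(1+3/100) = 2227/2500 ≈ 0.890800
step 4 [2y] swap r/2=1315/36433: DF=(1 − 1315/36433·(0.962400+0.921600+0.890800))/(1+1315/36433) = 1737/2000 ≈ 0.868500
step 5 [2.5y] zero: DF = P = 8403/10000 ≈ 0.840300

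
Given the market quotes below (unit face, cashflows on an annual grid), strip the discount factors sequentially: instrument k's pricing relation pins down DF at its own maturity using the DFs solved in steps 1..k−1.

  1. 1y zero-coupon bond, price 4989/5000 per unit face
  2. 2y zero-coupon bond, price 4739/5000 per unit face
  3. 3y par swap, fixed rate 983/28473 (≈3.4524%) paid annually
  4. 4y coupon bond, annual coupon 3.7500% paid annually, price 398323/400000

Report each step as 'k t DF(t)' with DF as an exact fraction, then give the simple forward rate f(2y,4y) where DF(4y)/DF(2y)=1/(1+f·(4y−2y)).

step 1 [1y] zero: DF = P = 4989/5000 ≈ 0.997800
step 2 [2y] zero: DF = P = 4739/5000 ≈ 0.947800
step 3 [3y] swap r/1=983/28473: DF=(1 − 983/28473·(0.997800+0.947800))/(1+983/28473) = 9017/10000 ≈ 0.901700
step 4 [4y] bond c/1=3/80: DF=(398323/400000 − 3/80·(0.997800+0.947800+0.901700))/(1+3/80) = 8569/10000 ≈ 0.856900

1 1 4989/5000
2 2 4739/5000
3 3 9017/10000
4 4 8569/10000
f(2y,4y) = ((4739/5000)/(8569/10000) − 1)/(2) = 909/17138 ≈ 5.3040%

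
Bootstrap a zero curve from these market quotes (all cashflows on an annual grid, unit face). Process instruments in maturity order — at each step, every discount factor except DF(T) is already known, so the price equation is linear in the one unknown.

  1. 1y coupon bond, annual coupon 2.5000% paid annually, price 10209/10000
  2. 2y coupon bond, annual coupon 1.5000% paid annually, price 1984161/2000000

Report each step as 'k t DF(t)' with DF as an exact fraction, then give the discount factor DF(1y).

1 1 249/250
2 2 9627/10000
DF(1y) = 249/250 ≈ 0.996000

step 1 [1y] bond c/1=1/40: DF=(10209/10000 − 1/40·(0))/(1+1/40) = 249/250 ≈ 0.996000
step 2 [2y] bond c/1=3/200: DF=(1984161/2000000 − 3/200·(0.996000))/(1+3/200) = 9627/10000 ≈ 0.962700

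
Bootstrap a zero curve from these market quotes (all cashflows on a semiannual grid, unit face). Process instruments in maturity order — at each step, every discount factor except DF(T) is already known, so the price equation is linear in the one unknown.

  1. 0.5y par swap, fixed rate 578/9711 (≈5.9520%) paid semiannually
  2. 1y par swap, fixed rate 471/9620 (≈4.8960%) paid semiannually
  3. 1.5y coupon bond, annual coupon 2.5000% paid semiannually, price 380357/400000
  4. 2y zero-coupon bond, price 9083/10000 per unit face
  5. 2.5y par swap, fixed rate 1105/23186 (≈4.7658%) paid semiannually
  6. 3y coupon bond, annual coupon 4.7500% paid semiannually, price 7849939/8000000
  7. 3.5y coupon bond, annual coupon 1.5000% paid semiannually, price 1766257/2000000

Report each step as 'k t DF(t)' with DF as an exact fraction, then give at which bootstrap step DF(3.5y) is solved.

1 1/2 9711/10000
2 1 9529/10000
3 3/2 4577/5000
4 2 9083/10000
5 5/2 1779/2000
6 3 8509/10000
7 7/2 8357/10000
DF(3.5y) is solved at step 7

step 1 [0.5y] swap r/2=289/9711: DF=(1 − 289/9711·(0))/(1+289/9711) = 9711/10000 ≈ 0.971100
step 2 [1y] swap r/2=471/19240: DF=(1 − 471/19240·(0.971100))/(1+471/19240) = 9529/10000 ≈ 0.952900
step 3 [1.5y] bond c/2=1/80: DF=(380357/400000 − 1/80·(0.971100+0.952900))/(1+1/80) = 4577/5000 ≈ 0.915400
step 4 [2y] zero: DF = P = 9083/10000 ≈ 0.908300
step 5 [2.5y] swap r/2=1105/46372: DF=(1 − 1105/46372·(0.971100+0.952900+0.915400+0.908300))/(1+1105/46372) = 1779/2000 ≈ 0.889500
step 6 [3y] bond c/2=19/800: DF=(7849939/8000000 − 19/800·(0.971100+0.952900+0.915400+0.908300+0.889500))/(1+19/800) = 8509/10000 ≈ 0.850900
step 7 [3.5y] bond c/2=3/400: DF=(1766257/2000000 − 3/400·(0.971100+0.952900+0.915400+0.908300+0.889500+0.850900))/(1+3/400) = 8357/10000 ≈ 0.835700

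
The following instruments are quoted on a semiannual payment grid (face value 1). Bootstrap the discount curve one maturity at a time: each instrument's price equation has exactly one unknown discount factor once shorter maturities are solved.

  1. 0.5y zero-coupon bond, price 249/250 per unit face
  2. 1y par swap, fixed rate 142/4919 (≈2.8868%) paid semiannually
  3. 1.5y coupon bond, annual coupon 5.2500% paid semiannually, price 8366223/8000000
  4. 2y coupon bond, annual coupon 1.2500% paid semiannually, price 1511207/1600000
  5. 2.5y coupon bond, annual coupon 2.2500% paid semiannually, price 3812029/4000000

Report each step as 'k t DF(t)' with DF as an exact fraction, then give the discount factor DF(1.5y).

step 1 [0.5y] zero: DF = P = 249/250 ≈ 0.996000
step 2 [1y] swap r/2=71/4919: DF=(1 − 71/4919·(0.996000))/(1+71/4919) = 2429/2500 ≈ 0.971600
step 3 [1.5y] bond c/2=21/800: DF=(8366223/8000000 − 21/800·(0.996000+0.971600))/(1+21/800) = 9687/10000 ≈ 0.968700
step 4 [2y] bond c/2=1/160: DF=(1511207/1600000 − 1/160·(0.996000+0.971600+0.968700))/(1+1/160) = 2301/2500 ≈ 0.920400
step 5 [2.5y] bond c/2=9/800: DF=(3812029/4000000 − 9/800·(0.996000+0.971600+0.968700+0.920400))/(1+9/800) = 1799/2000 ≈ 0.899500

1 1/2 249/250
2 1 2429/2500
3 3/2 9687/10000
4 2 2301/2500
5 5/2 1799/2000
DF(1.5y) = 9687/10000 ≈ 0.968700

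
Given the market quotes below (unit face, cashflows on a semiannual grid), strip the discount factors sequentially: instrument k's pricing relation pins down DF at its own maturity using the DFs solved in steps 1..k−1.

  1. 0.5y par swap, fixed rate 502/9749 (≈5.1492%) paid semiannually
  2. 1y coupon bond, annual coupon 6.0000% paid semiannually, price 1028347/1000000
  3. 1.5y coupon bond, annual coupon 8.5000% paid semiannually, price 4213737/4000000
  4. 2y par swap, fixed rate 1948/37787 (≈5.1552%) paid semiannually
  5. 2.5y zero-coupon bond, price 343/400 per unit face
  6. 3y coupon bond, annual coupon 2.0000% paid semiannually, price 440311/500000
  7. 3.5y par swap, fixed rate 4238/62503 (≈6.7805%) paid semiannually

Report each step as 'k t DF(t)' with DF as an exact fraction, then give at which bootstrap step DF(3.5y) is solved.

step 1 [0.5y] swap r/2=251/9749: DF=(1 − 251/9749·(0))/(1+251/9749) = 9749/10000 ≈ 0.974900
step 2 [1y] bond c/2=3/100: DF=(1028347/1000000 − 3/100·(0.974900))/(1+3/100) = 97/100 ≈ 0.970000
step 3 [1.5y] bond c/2=17/400: DF=(4213737/4000000 − 17/400·(0.974900+0.970000))/(1+17/400) = 582/625 ≈ 0.931200
step 4 [2y] swap r/2=974/37787: DF=(1 − 974/37787·(0.974900+0.970000+0.931200))/(1+974/37787) = 4513/5000 ≈ 0.902600
step 5 [2.5y] zero: DF = P = 343/400 ≈ 0.857500
step 6 [3y] bond c/2=1/100: DF=(440311/500000 − 1/100·(0.974900+0.970000+0.931200+0.902600+0.857500))/(1+1/100) = 413/500 ≈ 0.826000
step 7 [3.5y] swap r/2=2119/62503: DF=(1 − 2119/62503·(0.974900+0.970000+0.931200+0.902600+0.857500+0.826000))/(1+2119/62503) = 7881/10000 ≈ 0.788100

1 1/2 9749/10000
2 1 97/100
3 3/2 582/625
4 2 4513/5000
5 5/2 343/400
6 3 413/500
7 7/2 7881/10000
DF(3.5y) is solved at step 7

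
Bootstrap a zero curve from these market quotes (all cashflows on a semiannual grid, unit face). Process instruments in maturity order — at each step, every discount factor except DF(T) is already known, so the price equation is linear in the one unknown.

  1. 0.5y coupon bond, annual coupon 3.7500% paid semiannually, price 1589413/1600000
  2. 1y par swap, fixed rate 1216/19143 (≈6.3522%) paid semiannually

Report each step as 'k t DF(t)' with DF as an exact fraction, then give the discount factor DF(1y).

step 1 [0.5y] bond c/2=3/160: DF=(1589413/1600000 − 3/160·(0))/(1+3/160) = 9751/10000 ≈ 0.975100
step 2 [1y] swap r/2=608/19143: DF=(1 − 608/19143·(0.975100))/(1+608/19143) = 587/625 ≈ 0.939200

1 1/2 9751/10000
2 1 587/625
DF(1y) = 587/625 ≈ 0.939200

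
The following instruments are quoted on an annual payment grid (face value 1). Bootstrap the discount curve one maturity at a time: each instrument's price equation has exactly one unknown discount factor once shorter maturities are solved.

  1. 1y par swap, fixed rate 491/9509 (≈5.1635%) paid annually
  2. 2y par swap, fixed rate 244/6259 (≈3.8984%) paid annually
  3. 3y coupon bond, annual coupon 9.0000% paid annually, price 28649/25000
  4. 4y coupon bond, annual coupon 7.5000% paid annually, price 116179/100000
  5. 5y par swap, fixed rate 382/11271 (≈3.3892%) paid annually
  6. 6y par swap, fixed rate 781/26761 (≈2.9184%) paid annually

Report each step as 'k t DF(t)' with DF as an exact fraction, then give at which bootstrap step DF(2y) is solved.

step 1 [1y] swap r/1=491/9509: DF=(1 − 491/9509·(0))/(1+491/9509) = 9509/10000 ≈ 0.950900
step 2 [2y] swap r/1=244/6259: DF=(1 − 244/6259·(0.950900))/(1+244/6259) = 2317/2500 ≈ 0.926800
step 3 [3y] bond c/1=9/100: DF=(28649/25000 − 9/100·(0.950900+0.926800))/(1+9/100) = 8963/10000 ≈ 0.896300
step 4 [4y] bond c/1=3/40: DF=(116179/100000 − 3/40·(0.950900+0.926800+0.896300))/(1+3/40) = 1109/1250 ≈ 0.887200
step 5 [5y] swap r/1=382/11271: DF=(1 − 382/11271·(0.950900+0.926800+0.896300+0.887200))/(1+382/11271) = 1059/1250 ≈ 0.847200
step 6 [6y] swap r/1=781/26761: DF=(1 − 781/26761·(0.950900+0.926800+0.896300+0.887200+0.847200))/(1+781/26761) = 4219/5000 ≈ 0.843800

1 1 9509/10000
2 2 2317/2500
3 3 8963/10000
4 4 1109/1250
5 5 1059/1250
6 6 4219/5000
DF(2y) is solved at step 2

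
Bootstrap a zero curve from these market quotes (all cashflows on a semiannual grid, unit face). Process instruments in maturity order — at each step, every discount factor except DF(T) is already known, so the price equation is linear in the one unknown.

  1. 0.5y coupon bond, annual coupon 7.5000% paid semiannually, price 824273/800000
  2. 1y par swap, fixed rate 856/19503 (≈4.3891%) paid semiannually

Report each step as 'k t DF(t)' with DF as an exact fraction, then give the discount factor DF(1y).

1 1/2 9931/10000
2 1 2393/2500
DF(1y) = 2393/2500 ≈ 0.957200

step 1 [0.5y] bond c/2=3/80: DF=(824273/800000 − 3/80·(0))/(1+3/80) = 9931/10000 ≈ 0.993100
step 2 [1y] swap r/2=428/19503: DF=(1 − 428/19503·(0.993100))/(1+428/19503) = 2393/2500 ≈ 0.957200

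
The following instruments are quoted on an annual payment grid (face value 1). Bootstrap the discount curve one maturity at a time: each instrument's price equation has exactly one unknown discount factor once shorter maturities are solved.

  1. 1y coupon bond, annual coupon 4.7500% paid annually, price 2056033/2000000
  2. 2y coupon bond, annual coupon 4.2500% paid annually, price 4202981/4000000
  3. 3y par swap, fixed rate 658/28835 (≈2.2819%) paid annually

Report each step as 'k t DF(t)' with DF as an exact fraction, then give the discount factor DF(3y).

step 1 [1y] bond c/1=19/400: DF=(2056033/2000000 − 19/400·(0))/(1+19/400) = 4907/5000 ≈ 0.981400
step 2 [2y] bond c/1=17/400: DF=(4202981/4000000 − 17/400·(0.981400))/(1+17/400) = 9679/10000 ≈ 0.967900
step 3 [3y] swap r/1=658/28835: DF=(1 − 658/28835·(0.981400+0.967900))/(1+658/28835) = 4671/5000 ≈ 0.934200

1 1 4907/5000
2 2 9679/10000
3 3 4671/5000
DF(3y) = 4671/5000 ≈ 0.934200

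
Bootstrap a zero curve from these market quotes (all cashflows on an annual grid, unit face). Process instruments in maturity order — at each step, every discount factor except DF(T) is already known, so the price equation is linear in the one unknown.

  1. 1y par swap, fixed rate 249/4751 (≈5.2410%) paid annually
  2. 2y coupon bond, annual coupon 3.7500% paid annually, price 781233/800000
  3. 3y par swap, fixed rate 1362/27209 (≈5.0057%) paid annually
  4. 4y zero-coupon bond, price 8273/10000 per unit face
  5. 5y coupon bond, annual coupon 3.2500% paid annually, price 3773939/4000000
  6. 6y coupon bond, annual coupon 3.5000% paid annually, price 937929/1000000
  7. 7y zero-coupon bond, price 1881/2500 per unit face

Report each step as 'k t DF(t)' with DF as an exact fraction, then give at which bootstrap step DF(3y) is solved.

step 1 [1y] swap r/1=249/4751: DF=(1 − 249/4751·(0))/(1+249/4751) = 4751/5000 ≈ 0.950200
step 2 [2y] bond c/1=3/80: DF=(781233/800000 − 3/80·(0.950200))/(1+3/80) = 9069/10000 ≈ 0.906900
step 3 [3y] swap r/1=1362/27209: DF=(1 − 1362/27209·(0.950200+0.906900))/(1+1362/27209) = 4319/5000 ≈ 0.863800
step 4 [4y] zero: DF = P = 8273/10000 ≈ 0.827300
step 5 [5y] bond c/1=13/400: DF=(3773939/4000000 − 13/400·(0.950200+0.906900+0.863800+0.827300))/(1+13/400) = 8021/10000 ≈ 0.802100
step 6 [6y] bond c/1=7/200: DF=(937929/1000000 − 7/200·(0.950200+0.906900+0.863800+0.827300+0.802100))/(1+7/200) = 7591/10000 ≈ 0.759100
step 7 [7y] zero: DF = P = 1881/2500 ≈ 0.752400

1 1 4751/5000
2 2 9069/10000
3 3 4319/5000
4 4 8273/10000
5 5 8021/10000
6 6 7591/10000
7 7 1881/2500
DF(3y) is solved at step 3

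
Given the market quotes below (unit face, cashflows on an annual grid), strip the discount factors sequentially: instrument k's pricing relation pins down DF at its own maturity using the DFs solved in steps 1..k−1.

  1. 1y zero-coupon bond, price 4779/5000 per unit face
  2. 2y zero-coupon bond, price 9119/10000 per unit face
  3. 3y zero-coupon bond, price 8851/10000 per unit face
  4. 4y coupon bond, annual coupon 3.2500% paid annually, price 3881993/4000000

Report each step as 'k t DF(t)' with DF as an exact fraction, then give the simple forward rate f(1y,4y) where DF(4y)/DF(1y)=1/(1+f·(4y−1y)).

1 1 4779/5000
2 2 9119/10000
3 3 8851/10000
4 4 8533/10000
f(1y,4y) = ((4779/5000)/(8533/10000) − 1)/(3) = 1025/25599 ≈ 4.0041%

step 1 [1y] zero: DF = P = 4779/5000 ≈ 0.955800
step 2 [2y] zero: DF = P = 9119/10000 ≈ 0.911900
step 3 [3y] zero: DF = P = 8851/10000 ≈ 0.885100
step 4 [4y] bond c/1=13/400: DF=(3881993/4000000 − 13/400·(0.955800+0.911900+0.885100))/(1+13/400) = 8533/10000 ≈ 0.853300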